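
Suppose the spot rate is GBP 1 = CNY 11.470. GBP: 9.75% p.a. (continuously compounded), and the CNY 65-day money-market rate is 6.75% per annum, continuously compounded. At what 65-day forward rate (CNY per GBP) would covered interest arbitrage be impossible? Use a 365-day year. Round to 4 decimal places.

11.4089

T = 65/365 years.
CNY growth factor: e^(0.0675×65/365) = 1.01209309.
GBP accumulates by e^(0.0975×65/365) = 1.01751463.
Forward (CNY per GBP) = 11.47 × 1.01209309 / 1.01751463 = 11.408885.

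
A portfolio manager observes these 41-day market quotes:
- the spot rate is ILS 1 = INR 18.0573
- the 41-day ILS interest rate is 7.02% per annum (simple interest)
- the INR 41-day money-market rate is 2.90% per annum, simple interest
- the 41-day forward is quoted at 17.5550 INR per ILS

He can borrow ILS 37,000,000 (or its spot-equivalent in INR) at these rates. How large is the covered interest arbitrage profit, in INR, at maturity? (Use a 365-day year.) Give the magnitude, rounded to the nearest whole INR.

INR 15,639,629

T = 41/365 years.
Route A — deposit ILS, sell forward: 37,000,000 × 1.00788547945 × 17.5550 = INR 654,656,894.89.
Route B — convert at spot, deposit INR: 37,000,000 × 18.0573 × 1.00325753425 = INR 670,296,524.11.
The quoted forward undervalues ILS, so borrow ILS, convert to INR at spot, deposit the INR at 2.90%, and buy ILS forward at 17.5550 to cover the loan.
Profit = 670,296,524.11 − 654,656,894.89 = INR 15,639,629.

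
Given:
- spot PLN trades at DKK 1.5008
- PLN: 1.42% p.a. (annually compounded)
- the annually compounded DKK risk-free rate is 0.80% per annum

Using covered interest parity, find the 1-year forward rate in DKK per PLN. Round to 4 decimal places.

T = 1 year.
DKK accumulates by (1 + 0.0080)^1 = 1.008000.
Growth of 1 PLN over T: (1 + 0.0142)^1 = 1.014200.
So F = 1.5008 × 1.008000 / 1.014200 = 1.491625 (DKK/PLN).

1.4916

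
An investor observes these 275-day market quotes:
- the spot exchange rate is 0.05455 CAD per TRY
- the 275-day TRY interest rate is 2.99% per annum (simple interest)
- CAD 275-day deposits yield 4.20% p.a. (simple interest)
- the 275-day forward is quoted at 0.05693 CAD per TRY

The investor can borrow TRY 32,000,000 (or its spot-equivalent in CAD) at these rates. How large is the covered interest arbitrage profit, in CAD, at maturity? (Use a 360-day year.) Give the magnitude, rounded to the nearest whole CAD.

T = 275/360 years.
Route A — deposit TRY, sell forward: 32,000,000 × 1.022840278 × 0.05693 = CAD 1,863,369.50.
Route B — convert at spot, deposit CAD: 32,000,000 × 0.05455 × 1.032083333 = CAD 1,801,604.67.
The quoted forward overvalues TRY, so borrow CAD, buy TRY at spot, deposit the TRY at 2.99%, and sell the proceeds forward at 0.05693.
The gap between the two covered legs is CAD 61,765.

CAD 61,765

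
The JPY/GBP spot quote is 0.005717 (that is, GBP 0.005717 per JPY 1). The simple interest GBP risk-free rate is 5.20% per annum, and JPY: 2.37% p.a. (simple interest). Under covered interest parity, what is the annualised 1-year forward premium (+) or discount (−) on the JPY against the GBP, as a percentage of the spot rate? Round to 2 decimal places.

T = 1 year.
CIP forward (GBP per JPY) = 0.005717 × 1.052000/1.023700 = 0.005875045.
Annualised premium = (F − S)/S × (1/T) = (0.005875045 − 0.005717)/0.005717 ÷ 1 = 2.76%.

+2.76%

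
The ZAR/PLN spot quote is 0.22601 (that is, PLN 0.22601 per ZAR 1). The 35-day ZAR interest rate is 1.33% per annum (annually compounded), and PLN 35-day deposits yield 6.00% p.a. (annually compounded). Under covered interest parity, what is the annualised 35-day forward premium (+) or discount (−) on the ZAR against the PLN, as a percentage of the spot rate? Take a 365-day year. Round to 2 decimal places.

T = 35/365 years.
F = S · g_PLN/g_ZAR = 0.22601 × 1.0056031/1.0012677 = 0.22698860.
Annualised premium = (F − S)/S × (1/T) = (0.22698860 − 0.22601)/0.22601 ÷ (35/365) = 4.52%.

+4.52%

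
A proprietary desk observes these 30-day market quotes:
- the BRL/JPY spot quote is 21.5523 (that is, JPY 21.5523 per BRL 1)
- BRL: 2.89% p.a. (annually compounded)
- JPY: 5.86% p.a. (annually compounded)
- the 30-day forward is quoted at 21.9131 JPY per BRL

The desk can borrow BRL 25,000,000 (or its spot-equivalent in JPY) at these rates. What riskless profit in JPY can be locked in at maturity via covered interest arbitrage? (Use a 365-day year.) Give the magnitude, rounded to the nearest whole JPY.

T = 30/365 years.
Invest the BRL and cover forward: 25,000,000 × 1.0023444099 × 21.9131 = JPY 549,111,832.21.
Convert at spot and invest in JPY: 25,000,000 × 21.5523 × 1.0046915695 = JPY 541,335,352.83.
The quoted forward overvalues BRL, so borrow JPY, buy BRL at spot, deposit the BRL at 2.89%, and sell the proceeds forward at 21.9131.
Arbitrage profit = |549,111,832.21 − 541,335,352.83| = JPY 7,776,479.

JPY 7,776,479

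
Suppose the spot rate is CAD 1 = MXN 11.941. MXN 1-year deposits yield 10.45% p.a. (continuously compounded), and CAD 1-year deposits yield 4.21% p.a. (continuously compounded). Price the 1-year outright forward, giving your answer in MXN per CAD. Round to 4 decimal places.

T = 1 year.
MXN accumulates by e^(0.1045×1) = 1.11015539.
Growth of 1 CAD over T: e^(0.0421×1) = 1.04299877.
CIP: F = S · (grow MXN)/(grow CAD) = 11.941 × 1.11015539/1.04299877 = 12.709857 MXN per CAD.

12.7099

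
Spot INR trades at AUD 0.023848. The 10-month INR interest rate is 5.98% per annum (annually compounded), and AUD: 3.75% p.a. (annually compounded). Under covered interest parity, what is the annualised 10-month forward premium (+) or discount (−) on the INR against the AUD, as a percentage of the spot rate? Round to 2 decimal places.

-2.11%

T = 10/12 years.
CIP forward (AUD per INR) = 0.023848 × 1.0311537/1.0495906 = 0.023429091.
(F − S)/S ÷ T = (0.023429091 − 0.023848)/0.023848/(10/12) = -0.021079 → -2.11%.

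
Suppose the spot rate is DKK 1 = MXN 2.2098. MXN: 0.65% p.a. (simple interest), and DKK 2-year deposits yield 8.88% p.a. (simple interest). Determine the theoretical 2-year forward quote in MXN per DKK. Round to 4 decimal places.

T = 2 years.
Growth of 1 MXN over T: 1 + 0.0065×2 = 1.013000.
Growth of 1 DKK over T: 1 + 0.0888×2 = 1.177600.
Forward (MXN per DKK) = 2.2098 × 1.013000 / 1.177600 = 1.900923.

1.9009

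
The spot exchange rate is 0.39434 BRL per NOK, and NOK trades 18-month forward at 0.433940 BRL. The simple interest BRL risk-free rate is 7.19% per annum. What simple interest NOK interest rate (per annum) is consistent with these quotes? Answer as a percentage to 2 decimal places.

0.45%

T = 18/12 years.
By CIP, F/S equals the BRL-to-NOK growth ratio: 0.43394/0.39434 = 1.1004210.
BRL growth factor: 1 + 0.0719×18/12 = 1.107850.
So the NOK growth factor = 1.0067511.
(1.0067511 − 1)/T = 0.004501, i.e. 0.45%.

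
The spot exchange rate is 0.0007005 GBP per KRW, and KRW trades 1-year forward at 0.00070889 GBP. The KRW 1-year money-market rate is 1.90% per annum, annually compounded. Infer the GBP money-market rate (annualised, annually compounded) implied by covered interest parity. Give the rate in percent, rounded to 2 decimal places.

T = 1 year.
CIP gives F = S · g_GBP/g_KRW, so g_GBP/g_KRW = 0.00070889/0.0007005 = 1.0119772.
The KRW side grows by (1 + 0.0190)^1 = 1.019000.
Hence g_GBP = 1.0312048.
Annualise: 1.0312048^(1/1) − 1 = 0.031205 = 3.12%.

3.12%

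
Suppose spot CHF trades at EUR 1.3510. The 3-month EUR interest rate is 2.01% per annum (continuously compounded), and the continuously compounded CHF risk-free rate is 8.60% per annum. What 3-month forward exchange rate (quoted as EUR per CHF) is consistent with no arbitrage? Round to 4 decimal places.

T = 3/12 years.
EUR accumulates by e^(0.0201×3/12) = 1.0050376.
CHF accumulates by e^(0.0860×3/12) = 1.0217328.
Forward (EUR per CHF) = 1.351 × 1.0050376 / 1.0217328 = 1.328925.

1.3289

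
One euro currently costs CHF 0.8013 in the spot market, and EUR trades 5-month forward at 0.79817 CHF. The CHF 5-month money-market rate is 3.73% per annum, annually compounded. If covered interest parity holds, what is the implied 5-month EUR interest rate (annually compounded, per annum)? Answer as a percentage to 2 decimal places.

4.71%

T = 5/12 years.
By CIP, F/S equals the CHF-to-EUR growth ratio: 0.79817/0.8013 = 0.9960938.
CHF growth factor: (1 + 0.0373)^(5/12) = 1.0153758.
Hence g_EUR = 1.0193576.
r = 1.0193576^(12/5) − 1 = 0.047089 → 4.71%.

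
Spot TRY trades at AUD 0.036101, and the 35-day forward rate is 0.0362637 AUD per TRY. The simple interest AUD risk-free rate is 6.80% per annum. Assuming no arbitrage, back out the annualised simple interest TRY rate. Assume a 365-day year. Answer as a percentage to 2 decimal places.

2.09%

T = 35/365 years.
F/S = 0.0362637/0.036101 = 1.0045068 = (growth of AUD) / (growth of TRY).
AUD growth factor: 1 + 0.0680×35/365 = 1.0065205.
So the TRY growth factor = 1.0020047.
r = (1.0020047 − 1)/(35/365) = 0.020906 → 2.09%.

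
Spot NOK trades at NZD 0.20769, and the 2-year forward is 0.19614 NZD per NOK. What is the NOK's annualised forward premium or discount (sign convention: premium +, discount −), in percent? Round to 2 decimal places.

-2.78%

T = 2 years.
(F − S)/S = (0.19614 − 0.20769)/0.20769 = -0.0556117.
×(1/T) gives -2.78% p.a.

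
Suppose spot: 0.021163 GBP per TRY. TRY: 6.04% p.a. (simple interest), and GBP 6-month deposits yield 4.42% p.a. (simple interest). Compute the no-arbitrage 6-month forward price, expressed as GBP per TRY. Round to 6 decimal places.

0.020997

T = 6/12 years.
GBP accumulates by 1 + 0.0442×6/12 = 1.022100.
Growth of 1 TRY over T: 1 + 0.0604×6/12 = 1.030200.
CIP: F = S · (grow GBP)/(grow TRY) = 0.021163 × 1.022100/1.030200 = 0.02099660 GBP per TRY.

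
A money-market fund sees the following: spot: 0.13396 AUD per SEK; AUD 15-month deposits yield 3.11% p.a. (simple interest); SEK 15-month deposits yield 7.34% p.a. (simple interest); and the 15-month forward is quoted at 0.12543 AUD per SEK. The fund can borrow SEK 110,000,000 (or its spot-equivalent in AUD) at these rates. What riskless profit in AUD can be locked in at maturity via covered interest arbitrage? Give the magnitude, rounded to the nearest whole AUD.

AUD 245,244

T = 15/12 years.
Keep in SEK, deliver into the forward: 110,000,000·1.091750·0.12543 = AUD 15,063,202.28.
Swap to AUD now, deposit: 110,000,000·0.13396·1.038875 = AUD 15,308,446.45.
The quoted forward undervalues SEK, so borrow SEK, convert to AUD at spot, deposit the AUD at 3.11%, and buy SEK forward at 0.12543 to cover the loan.
Arbitrage profit = |15,063,202.28 − 15,308,446.45| = AUD 245,244.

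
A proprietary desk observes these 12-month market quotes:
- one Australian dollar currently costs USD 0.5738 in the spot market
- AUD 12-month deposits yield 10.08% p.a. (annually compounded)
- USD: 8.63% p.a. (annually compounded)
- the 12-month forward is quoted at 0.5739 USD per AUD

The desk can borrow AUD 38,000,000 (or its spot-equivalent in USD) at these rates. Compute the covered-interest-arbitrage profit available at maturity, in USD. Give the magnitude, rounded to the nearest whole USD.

T = 1 year.
Invest the AUD and cover forward: 38,000,000 × 1.100800 × 0.5739 = USD 24,006,466.56.
Convert at spot and invest in USD: 38,000,000 × 0.5738 × 1.086300 = USD 23,686,119.72.
The quoted forward overvalues AUD, so borrow USD, buy AUD at spot, deposit the AUD at 10.08%, and sell the proceeds forward at 0.5739.
The gap between the two covered legs is USD 320,347.

USD 320,347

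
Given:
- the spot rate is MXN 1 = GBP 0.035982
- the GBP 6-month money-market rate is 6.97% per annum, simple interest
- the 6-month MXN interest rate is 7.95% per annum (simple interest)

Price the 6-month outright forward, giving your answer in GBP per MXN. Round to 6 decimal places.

0.035812

T = 6/12 years.
Growth of 1 GBP over T: 1 + 0.0697×6/12 = 1.034850.
MXN growth factor: 1 + 0.0795×6/12 = 1.039750.
CIP: F = S · (grow GBP)/(grow MXN) = 0.035982 × 1.034850/1.039750 = 0.03581243 GBP per MXN.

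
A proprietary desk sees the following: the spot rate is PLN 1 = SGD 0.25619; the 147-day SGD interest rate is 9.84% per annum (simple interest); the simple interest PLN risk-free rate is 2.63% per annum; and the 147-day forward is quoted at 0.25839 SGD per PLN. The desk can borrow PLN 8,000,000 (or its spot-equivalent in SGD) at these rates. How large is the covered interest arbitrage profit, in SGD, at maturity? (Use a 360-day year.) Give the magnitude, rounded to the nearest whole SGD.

SGD 42,551

T = 147/360 years.
Invest the PLN and cover forward: 8,000,000 × 1.010739167 × 0.25839 = SGD 2,089,319.15.
Convert at spot and invest in SGD: 8,000,000 × 0.25619 × 1.040180 = SGD 2,131,869.71.
The quoted forward undervalues PLN, so borrow PLN, convert to SGD at spot, deposit the SGD at 9.84%, and buy PLN forward at 0.25839 to cover the loan.
The gap between the two covered legs is SGD 42,551.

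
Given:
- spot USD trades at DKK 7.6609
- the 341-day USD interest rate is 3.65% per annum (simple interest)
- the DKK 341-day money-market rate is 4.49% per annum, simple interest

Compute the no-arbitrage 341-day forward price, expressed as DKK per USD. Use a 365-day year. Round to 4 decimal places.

T = 341/365 years.
DKK accumulates by 1 + 0.0449×341/365 = 1.0419477.
USD accumulates by 1 + 0.0365×341/365 = 1.034100.
Forward (DKK per USD) = 7.6609 × 1.0419477 / 1.034100 = 7.719038.

7.7190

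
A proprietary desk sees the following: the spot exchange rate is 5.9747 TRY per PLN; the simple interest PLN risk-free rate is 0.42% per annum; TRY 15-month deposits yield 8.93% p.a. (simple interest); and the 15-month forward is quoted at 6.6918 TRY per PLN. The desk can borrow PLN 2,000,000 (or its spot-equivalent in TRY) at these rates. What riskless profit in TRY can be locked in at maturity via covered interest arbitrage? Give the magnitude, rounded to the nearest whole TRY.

TRY 170,612

T = 15/12 years.
Route A — deposit PLN, sell forward: 2,000,000 × 1.005250 × 6.6918 = TRY 13,453,863.90.
Route B — convert at spot, deposit TRY: 2,000,000 × 5.9747 × 1.111625 = TRY 13,283,251.78.
The quoted forward overvalues PLN, so borrow TRY, buy PLN at spot, deposit the PLN at 0.42%, and sell the proceeds forward at 6.6918.
The gap between the two covered legs is TRY 170,612.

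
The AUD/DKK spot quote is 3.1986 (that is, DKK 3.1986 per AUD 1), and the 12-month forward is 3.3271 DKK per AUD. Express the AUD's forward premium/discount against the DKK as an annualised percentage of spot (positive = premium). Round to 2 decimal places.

T = 1 year.
(F − S)/S = (3.3271 − 3.1986)/3.1986 = 0.0401738.
Per annum: 0.0401738 / 1 = 0.040174 = 4.02%.

+4.02%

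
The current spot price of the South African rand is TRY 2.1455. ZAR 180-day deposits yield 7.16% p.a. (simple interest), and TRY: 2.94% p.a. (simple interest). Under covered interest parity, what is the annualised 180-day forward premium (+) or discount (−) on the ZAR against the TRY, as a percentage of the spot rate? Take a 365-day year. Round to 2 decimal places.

-4.08%

T = 180/365 years.
No-arbitrage forward: 2.1455 × 1.0144986 / 1.0353096 = 2.1023728 TRY/ZAR.
(F − S)/S ÷ T = (2.1023728 − 2.1455)/2.1455/(180/365) = -0.040761 → -4.08%.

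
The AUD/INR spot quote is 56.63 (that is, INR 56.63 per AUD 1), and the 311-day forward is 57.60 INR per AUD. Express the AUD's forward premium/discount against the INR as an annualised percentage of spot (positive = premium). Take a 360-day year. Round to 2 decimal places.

T = 311/360 years.
(F − S)/S = (57.60 − 56.63)/56.63 = 0.0171287.
Per annum: 0.0171287 / (311/360) = 0.019827 = 1.98%.

+1.98%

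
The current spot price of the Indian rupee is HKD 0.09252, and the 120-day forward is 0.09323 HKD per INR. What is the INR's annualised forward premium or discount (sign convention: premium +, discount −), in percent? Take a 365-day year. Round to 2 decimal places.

+2.33%

T = 120/365 years.
INR trades forward at +0.76740% vs spot over the period.
×(1/T) gives 2.33% p.a.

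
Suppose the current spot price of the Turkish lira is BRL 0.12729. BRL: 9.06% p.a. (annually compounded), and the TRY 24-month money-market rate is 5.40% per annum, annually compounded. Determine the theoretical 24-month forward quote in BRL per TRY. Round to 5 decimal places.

0.13628

T = 2 years.
BRL accumulates by (1 + 0.0906)^2 = 1.1894084.
Growth of 1 TRY over T: (1 + 0.0540)^2 = 1.110916.
Forward (BRL per TRY) = 0.12729 × 1.1894084 / 1.110916 = 0.1362837.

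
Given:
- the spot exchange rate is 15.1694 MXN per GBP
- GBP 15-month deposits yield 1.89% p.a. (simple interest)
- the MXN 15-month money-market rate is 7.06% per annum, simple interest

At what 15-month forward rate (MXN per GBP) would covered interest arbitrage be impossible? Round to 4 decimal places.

T = 15/12 years.
Growth of 1 MXN over T: 1 + 0.0706×15/12 = 1.088250.
GBP accumulates by 1 + 0.0189×15/12 = 1.023625.
Forward (MXN per GBP) = 15.1694 × 1.088250 / 1.023625 = 16.127097.

16.1271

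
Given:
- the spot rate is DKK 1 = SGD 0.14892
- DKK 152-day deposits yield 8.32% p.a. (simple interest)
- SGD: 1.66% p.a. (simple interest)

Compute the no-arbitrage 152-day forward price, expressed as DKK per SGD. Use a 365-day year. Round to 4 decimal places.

T = 152/365 years.
Growth of 1 SGD over T: 1 + 0.0166×152/365 = 1.0069129.
DKK accumulates by 1 + 0.0832×152/365 = 1.0346477.
CIP: F = S · (grow SGD)/(grow DKK) = 0.14892 × 1.0069129/1.0346477 = 0.1449280 SGD per DKK.
Invert for DKK per SGD: 1 / 0.1449280 = 6.9000.

6.9000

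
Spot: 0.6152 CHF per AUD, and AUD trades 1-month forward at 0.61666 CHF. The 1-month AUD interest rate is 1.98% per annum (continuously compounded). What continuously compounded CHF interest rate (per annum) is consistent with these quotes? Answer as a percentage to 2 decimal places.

T = 1/12 years.
By CIP, F/S equals the CHF-to-AUD growth ratio: 0.61666/0.6152 = 1.0023732.
The AUD side grows by e^(0.0198×1/12) = 1.0016514.
That pins the CHF growth at 1.0040285.
r = ln(1.0040285)/(1/12) = 0.048245 → 4.82%.

4.82%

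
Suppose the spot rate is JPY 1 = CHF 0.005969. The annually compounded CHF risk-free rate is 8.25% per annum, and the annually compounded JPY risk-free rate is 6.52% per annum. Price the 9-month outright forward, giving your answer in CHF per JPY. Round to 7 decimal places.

T = 9/12 years.
CHF growth factor: (1 + 0.0825)^(9/12) = 1.0612579.
JPY growth factor: (1 + 0.0652)^(9/12) = 1.0485119.
CIP: F = S · (grow CHF)/(grow JPY) = 0.005969 × 1.0612579/1.0485119 = 0.006041561 CHF per JPY.

0.0060416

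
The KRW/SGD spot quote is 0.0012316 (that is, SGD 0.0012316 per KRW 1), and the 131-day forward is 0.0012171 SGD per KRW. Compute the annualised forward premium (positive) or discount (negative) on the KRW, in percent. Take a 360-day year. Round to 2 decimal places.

T = 131/360 years.
Period premium: (0.0012171 − 0.0012316)/0.0012316 = -0.0117733.
Annualise by dividing by T: -0.0117733 / (131/360) = -0.032354 → -3.24%.

-3.24%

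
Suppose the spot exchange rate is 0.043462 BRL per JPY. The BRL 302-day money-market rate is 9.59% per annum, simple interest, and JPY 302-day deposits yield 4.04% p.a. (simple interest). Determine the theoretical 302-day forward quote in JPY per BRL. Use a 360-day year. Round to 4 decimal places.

22.0171

T = 302/360 years.
BRL accumulates by 1 + 0.0959×302/360 = 1.08044944.
JPY accumulates by 1 + 0.0404×302/360 = 1.03389111.
Forward (BRL per JPY) = 0.043462 × 1.08044944 / 1.03389111 = 0.045419187.
Invert for JPY per BRL: 1 / 0.045419187 = 22.0171.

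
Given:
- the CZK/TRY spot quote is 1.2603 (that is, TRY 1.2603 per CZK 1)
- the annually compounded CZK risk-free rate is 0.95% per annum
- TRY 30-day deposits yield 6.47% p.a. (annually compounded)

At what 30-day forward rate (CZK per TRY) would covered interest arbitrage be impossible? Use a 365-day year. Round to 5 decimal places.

0.79000

T = 30/365 years.
TRY growth factor: (1 + 0.0647)^(30/365) = 1.0051662.
CZK accumulates by (1 + 0.0095)^(30/365) = 1.0007774.
CIP: F = S · (grow TRY)/(grow CZK) = 1.2603 × 1.0051662/1.0007774 = 1.265827 TRY per CZK.
Invert for CZK per TRY: 1 / 1.265827 = 0.79000.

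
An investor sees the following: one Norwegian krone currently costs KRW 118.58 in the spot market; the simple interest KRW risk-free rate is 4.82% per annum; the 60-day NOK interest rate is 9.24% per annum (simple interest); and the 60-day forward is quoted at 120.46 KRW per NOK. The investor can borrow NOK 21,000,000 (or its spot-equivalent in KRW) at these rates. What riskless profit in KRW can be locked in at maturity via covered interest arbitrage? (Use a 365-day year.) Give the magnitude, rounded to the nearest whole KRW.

T = 60/365 years.
Keep in NOK, deliver into the forward: 21,000,000·1.015189041096·120.46 = KRW 2,568,083,109.70.
Swap to KRW now, deposit: 21,000,000·118.58·1.007923287671 = KRW 2,509,910,412.49.
The quoted forward overvalues NOK, so borrow KRW, buy NOK at spot, deposit the NOK at 9.24%, and sell the proceeds forward at 120.46.
Profit = 2,568,083,109.70 − 2,509,910,412.49 = KRW 58,172,697.

KRW 58,172,697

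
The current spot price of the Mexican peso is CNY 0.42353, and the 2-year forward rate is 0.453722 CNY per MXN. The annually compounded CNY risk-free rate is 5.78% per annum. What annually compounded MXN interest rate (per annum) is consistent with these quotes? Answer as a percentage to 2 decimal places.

2.20%

T = 2 years.
CIP gives F = S · g_CNY/g_MXN, so g_CNY/g_MXN = 0.453722/0.42353 = 1.0712866.
The CNY side grows by (1 + 0.0578)^2 = 1.1189408.
So the MXN growth factor = 1.0444831.
Annualise: 1.0444831^(1/2) − 1 = 0.022000 = 2.20%.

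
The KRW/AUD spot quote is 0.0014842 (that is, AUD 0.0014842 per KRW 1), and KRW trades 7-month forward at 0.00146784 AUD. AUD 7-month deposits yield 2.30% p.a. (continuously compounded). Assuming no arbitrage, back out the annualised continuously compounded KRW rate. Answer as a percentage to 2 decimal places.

T = 7/12 years.
By CIP, F/S equals the AUD-to-KRW growth ratio: 0.00146784/0.0014842 = 0.9889772.
The AUD side grows by e^(0.0230×7/12) = 1.0135071.
That pins the KRW growth at 1.0248033.
r = ln(1.0248033)/(7/12) = 0.042001 → 4.20%.

4.20%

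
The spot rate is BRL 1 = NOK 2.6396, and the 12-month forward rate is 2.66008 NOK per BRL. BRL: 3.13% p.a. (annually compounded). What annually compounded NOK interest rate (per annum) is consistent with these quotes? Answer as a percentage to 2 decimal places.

3.93%

T = 1 year.
F/S = 2.66008/2.6396 = 1.0077588 = (growth of NOK) / (growth of BRL).
The BRL side grows by (1 + 0.0313)^1 = 1.031300.
Hence g_NOK = 1.0393017.
r = 1.0393017^(1/1) − 1 = 0.039302 → 3.93%.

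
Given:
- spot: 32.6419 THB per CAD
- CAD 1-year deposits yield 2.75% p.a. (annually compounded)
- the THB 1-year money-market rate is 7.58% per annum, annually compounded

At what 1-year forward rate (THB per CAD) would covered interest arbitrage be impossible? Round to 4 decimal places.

T = 1 year.
Growth of 1 THB over T: (1 + 0.0758)^1 = 1.075800.
Growth of 1 CAD over T: (1 + 0.0275)^1 = 1.027500.
So F = 32.6419 × 1.075800 / 1.027500 = 34.176308 (THB/CAD).

34.1763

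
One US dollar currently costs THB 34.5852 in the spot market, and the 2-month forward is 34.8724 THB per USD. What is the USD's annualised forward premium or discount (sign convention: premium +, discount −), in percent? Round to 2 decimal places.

T = 2/12 years.
(F − S)/S = (34.8724 − 34.5852)/34.5852 = 0.0083041.
×(1/T) gives 4.98% p.a.

+4.98%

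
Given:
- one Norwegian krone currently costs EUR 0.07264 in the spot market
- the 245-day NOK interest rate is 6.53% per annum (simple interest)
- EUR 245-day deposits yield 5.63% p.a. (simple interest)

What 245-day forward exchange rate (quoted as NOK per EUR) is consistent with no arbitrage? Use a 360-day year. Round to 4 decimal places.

T = 245/360 years.
Growth of 1 EUR over T: 1 + 0.0563×245/360 = 1.03831528.
Growth of 1 NOK over T: 1 + 0.0653×245/360 = 1.04444028.
CIP: F = S · (grow EUR)/(grow NOK) = 0.07264 × 1.03831528/1.04444028 = 0.072214011 EUR per NOK.
Quoted the other way: 1/0.072214011 = 13.8477 NOK per EUR.

13.8477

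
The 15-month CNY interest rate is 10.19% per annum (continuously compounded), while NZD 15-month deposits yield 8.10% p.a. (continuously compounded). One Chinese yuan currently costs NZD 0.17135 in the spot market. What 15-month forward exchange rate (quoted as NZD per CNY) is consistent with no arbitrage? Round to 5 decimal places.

0.16693

T = 15/12 years.
NZD accumulates by e^(0.0810×15/12) = 1.1065532.
Growth of 1 CNY over T: e^(0.1019×15/12) = 1.1358429.
Forward (NZD per CNY) = 0.17135 × 1.1065532 / 1.1358429 = 0.1669314.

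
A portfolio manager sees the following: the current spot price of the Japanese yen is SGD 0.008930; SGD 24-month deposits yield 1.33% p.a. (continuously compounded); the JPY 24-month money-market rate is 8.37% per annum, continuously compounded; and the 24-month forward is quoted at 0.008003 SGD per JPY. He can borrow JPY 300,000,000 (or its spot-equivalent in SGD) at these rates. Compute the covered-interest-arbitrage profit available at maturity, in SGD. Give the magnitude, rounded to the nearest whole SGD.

T = 2 years.
Route A — deposit JPY, sell forward: 300,000,000 × 1.182227062 × 0.008003 = SGD 2,838,408.95.
Route B — convert at spot, deposit SGD: 300,000,000 × 0.008930 × 1.026956938 = SGD 2,751,217.64.
The quoted forward overvalues JPY, so borrow SGD, buy JPY at spot, deposit the JPY at 8.37%, and sell the proceeds forward at 0.008003.
The gap between the two covered legs is SGD 87,191.

SGD 87,191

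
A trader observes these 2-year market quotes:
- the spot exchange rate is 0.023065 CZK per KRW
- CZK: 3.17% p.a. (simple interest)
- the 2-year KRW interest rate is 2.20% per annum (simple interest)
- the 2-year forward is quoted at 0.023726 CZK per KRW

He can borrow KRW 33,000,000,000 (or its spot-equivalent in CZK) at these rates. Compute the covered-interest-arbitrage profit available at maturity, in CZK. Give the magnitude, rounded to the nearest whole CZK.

CZK 8,006,559

T = 2 years.
Route A — deposit KRW, sell forward: 33,000,000,000 × 1.044000 × 0.023726 = CZK 817,408,152.00.
Route B — convert at spot, deposit CZK: 33,000,000,000 × 0.023065 × 1.063400 = CZK 809,401,593.00.
The quoted forward overvalues KRW, so borrow CZK, buy KRW at spot, deposit the KRW at 2.20%, and sell the proceeds forward at 0.023726.
The gap between the two covered legs is CZK 8,006,559.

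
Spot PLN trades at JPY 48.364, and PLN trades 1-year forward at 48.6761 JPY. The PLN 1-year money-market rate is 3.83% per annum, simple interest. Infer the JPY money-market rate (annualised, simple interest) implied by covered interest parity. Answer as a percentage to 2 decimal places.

4.50%

T = 1 year.
F/S = 48.6761/48.364 = 1.0064531 = (growth of JPY) / (growth of PLN).
The PLN side grows by 1 + 0.0383×1 = 1.038300.
That pins the JPY growth at 1.0450003.
r = (1.0450003 − 1)/1 = 0.045000 → 4.50%.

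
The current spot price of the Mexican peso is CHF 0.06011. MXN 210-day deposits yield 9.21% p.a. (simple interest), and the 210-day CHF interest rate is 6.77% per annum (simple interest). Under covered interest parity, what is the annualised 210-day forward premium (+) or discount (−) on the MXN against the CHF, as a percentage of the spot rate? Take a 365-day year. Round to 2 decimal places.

-2.32%

T = 210/365 years.
CIP forward (CHF per MXN) = 0.06011 × 1.0389507/1.052989 = 0.05930862.
(F − S)/S ÷ T = (0.05930862 − 0.06011)/0.06011/(210/365) = -0.023172 → -2.32%.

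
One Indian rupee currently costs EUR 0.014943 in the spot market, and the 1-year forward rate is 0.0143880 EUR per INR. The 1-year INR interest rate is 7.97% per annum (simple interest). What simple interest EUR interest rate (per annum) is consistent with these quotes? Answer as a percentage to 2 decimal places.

T = 1 year.
F/S = 0.014388/0.014943 = 0.9628589 = (growth of EUR) / (growth of INR).
The INR side grows by 1 + 0.0797×1 = 1.079700.
So the EUR growth factor = 1.0395988.
(1.0395988 − 1)/T = 0.039599, i.e. 3.96%.

3.96%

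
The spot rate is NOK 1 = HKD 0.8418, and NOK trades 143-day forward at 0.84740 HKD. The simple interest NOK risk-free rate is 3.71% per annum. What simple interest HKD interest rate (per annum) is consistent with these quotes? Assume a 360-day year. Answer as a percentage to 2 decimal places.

5.41%

T = 143/360 years.
By CIP, F/S equals the HKD-to-NOK growth ratio: 0.8474/0.8418 = 1.0066524.
The NOK side grows by 1 + 0.0371×143/360 = 1.0147369.
So the HKD growth factor = 1.0214873.
(1.0214873 − 1)/T = 0.054094, i.e. 5.41%.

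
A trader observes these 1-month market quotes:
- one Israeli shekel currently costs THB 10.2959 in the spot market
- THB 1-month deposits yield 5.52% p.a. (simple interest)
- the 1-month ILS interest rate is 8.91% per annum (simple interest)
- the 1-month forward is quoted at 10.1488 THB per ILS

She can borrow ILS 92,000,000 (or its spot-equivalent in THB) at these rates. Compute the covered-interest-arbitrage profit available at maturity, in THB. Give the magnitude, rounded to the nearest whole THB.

T = 1/12 years.
Route A — deposit ILS, sell forward: 92,000,000 × 1.007425 × 10.1488 = THB 940,622,245.28.
Route B — convert at spot, deposit THB: 92,000,000 × 10.2959 × 1.004600 = THB 951,580,024.88.
The quoted forward undervalues ILS, so borrow ILS, convert to THB at spot, deposit the THB at 5.52%, and buy ILS forward at 10.1488 to cover the loan.
The gap between the two covered legs is THB 10,957,780.

THB 10,957,780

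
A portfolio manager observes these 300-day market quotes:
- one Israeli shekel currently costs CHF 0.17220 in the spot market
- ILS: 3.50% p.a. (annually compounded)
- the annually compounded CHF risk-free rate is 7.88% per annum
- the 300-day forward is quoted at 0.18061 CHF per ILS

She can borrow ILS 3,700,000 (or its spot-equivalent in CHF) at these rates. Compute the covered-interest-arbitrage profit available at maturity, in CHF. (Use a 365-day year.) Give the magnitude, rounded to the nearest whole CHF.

CHF 9,297

T = 300/365 years.
Keep in ILS, deliver into the forward: 3,700,000·1.02867868·0.18061 = CHF 687,421.73.
Swap to CHF now, deposit: 3,700,000·0.17220·1.06432618 = CHF 678,124.78.
The quoted forward overvalues ILS, so borrow CHF, buy ILS at spot, deposit the ILS at 3.50%, and sell the proceeds forward at 0.18061.
Arbitrage profit = |687,421.73 − 678,124.78| = CHF 9,297.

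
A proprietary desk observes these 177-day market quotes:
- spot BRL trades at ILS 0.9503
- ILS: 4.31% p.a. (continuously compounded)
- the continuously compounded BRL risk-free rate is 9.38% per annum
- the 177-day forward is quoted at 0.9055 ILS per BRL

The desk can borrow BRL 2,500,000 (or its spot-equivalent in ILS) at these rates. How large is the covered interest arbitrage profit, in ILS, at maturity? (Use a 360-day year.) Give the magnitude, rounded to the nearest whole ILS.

T = 177/360 years.
Route A — deposit BRL, sell forward: 2,500,000 × 1.047198322 × 0.9055 = ILS 2,370,595.20.
Route B — convert at spot, deposit ILS: 2,500,000 × 0.9503 × 1.021416953 = ILS 2,426,631.33.
The quoted forward undervalues BRL, so borrow BRL, convert to ILS at spot, deposit the ILS at 4.31%, and buy BRL forward at 0.9055 to cover the loan.
The gap between the two covered legs is ILS 56,036.

ILS 56,036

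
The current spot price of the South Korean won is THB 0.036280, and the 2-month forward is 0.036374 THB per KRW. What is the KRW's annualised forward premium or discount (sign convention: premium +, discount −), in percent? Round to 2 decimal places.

+1.55%

T = 2/12 years.
KRW trades forward at +0.25910% vs spot over the period.
Annualise by dividing by T: 0.0025910 / (2/12) = 0.015546 → 1.55%.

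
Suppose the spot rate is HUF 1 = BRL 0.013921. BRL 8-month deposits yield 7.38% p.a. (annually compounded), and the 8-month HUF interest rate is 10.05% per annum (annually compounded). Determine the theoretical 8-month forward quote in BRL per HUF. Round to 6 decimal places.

0.013695

T = 8/12 years.
BRL accumulates by (1 + 0.0738)^(8/12) = 1.0486139.
Growth of 1 HUF over T: (1 + 0.1005)^(8/12) = 1.0659251.
CIP: F = S · (grow BRL)/(grow HUF) = 0.013921 × 1.0486139/1.0659251 = 0.01369492 BRL per HUF.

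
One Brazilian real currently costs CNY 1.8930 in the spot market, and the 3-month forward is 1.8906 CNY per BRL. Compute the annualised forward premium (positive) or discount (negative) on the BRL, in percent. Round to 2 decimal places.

T = 3/12 years.
(F − S)/S = (1.8906 − 1.893)/1.893 = -0.0012678.
Annualise by dividing by T: -0.0012678 / (3/12) = -0.005071 → -0.51%.

-0.51%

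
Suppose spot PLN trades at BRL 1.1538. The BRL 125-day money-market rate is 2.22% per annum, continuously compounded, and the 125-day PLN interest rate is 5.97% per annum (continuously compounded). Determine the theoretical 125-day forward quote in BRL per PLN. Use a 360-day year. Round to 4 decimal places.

1.1389

T = 125/360 years.
Growth of 1 BRL over T: e^(0.0222×125/360) = 1.0077381.
PLN growth factor: e^(0.0597×125/360) = 1.0209455.
So F = 1.1538 × 1.0077381 / 1.0209455 = 1.138874 (BRL/PLN).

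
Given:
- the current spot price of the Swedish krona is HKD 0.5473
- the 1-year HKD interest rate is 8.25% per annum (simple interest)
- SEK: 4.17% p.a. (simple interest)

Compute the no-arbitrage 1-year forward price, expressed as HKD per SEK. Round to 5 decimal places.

T = 1 year.
HKD accumulates by 1 + 0.0825×1 = 1.082500.
SEK growth factor: 1 + 0.0417×1 = 1.041700.
CIP: F = S · (grow HKD)/(grow SEK) = 0.5473 × 1.082500/1.041700 = 0.5687360 HKD per SEK.

0.56874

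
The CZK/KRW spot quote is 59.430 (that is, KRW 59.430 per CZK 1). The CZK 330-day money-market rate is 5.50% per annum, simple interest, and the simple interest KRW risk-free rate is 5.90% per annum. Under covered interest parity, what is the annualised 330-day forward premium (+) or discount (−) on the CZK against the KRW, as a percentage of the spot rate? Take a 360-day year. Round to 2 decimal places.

T = 330/360 years.
F = S · g_KRW/g_CZK = 59.43 × 1.0540833/1.0504167 = 59.637447.
Annualised premium = (F − S)/S × (1/T) = (59.637447 − 59.43)/59.43 ÷ (330/360) = 0.38%.

+0.38%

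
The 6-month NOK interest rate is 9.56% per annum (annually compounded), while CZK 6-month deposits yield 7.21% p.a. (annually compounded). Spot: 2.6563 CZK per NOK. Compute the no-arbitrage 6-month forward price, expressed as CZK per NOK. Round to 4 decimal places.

T = 6/12 years.
Growth of 1 CZK over T: (1 + 0.0721)^(6/12) = 1.0354226.
Growth of 1 NOK over T: (1 + 0.0956)^(6/12) = 1.0467091.
CIP: F = S · (grow CZK)/(grow NOK) = 2.6563 × 1.0354226/1.0467091 = 2.627658 CZK per NOK.

2.6277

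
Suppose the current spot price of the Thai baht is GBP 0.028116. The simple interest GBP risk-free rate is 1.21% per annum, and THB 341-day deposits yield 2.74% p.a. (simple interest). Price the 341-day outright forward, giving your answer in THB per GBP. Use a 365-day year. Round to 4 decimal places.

36.0696

T = 341/365 years.
GBP accumulates by 1 + 0.0121×341/365 = 1.01130438.
Growth of 1 THB over T: 1 + 0.0274×341/365 = 1.02559836.
CIP: F = S · (grow GBP)/(grow THB) = 0.028116 × 1.01130438/1.02559836 = 0.027724141 GBP per THB.
Quoted the other way: 1/0.027724141 = 36.0696 THB per GBP.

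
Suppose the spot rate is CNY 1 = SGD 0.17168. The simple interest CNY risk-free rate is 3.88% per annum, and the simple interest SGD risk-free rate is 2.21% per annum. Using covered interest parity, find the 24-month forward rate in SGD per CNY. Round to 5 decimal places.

T = 2 years.
SGD growth factor: 1 + 0.0221×2 = 1.044200.
Growth of 1 CNY over T: 1 + 0.0388×2 = 1.077600.
CIP: F = S · (grow SGD)/(grow CNY) = 0.17168 × 1.044200/1.077600 = 0.1663588 SGD per CNY.

0.16636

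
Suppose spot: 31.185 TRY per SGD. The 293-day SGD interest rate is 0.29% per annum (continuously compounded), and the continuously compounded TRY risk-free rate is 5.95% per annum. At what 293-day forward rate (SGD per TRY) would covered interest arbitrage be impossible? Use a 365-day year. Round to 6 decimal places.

T = 293/365 years.
TRY accumulates by e^(0.0595×293/365) = 1.048922.
SGD growth factor: e^(0.0029×293/365) = 1.0023307.
CIP: F = S · (grow TRY)/(grow SGD) = 31.185 × 1.048922/1.0023307 = 32.63457 TRY per SGD.
Quoted the other way: 1/32.63457 = 0.030642 SGD per TRY.

0.030642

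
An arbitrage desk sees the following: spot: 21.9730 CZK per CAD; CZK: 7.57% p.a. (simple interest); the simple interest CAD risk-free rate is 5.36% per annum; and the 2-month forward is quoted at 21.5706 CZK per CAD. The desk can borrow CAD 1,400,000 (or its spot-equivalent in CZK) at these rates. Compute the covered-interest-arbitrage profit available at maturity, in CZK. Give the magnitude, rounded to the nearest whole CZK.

CZK 681,700

T = 2/12 years.
Route A — deposit CAD, sell forward: 1,400,000 × 1.0089333333 × 21.5706 = CZK 30,468,616.30.
Route B — convert at spot, deposit CZK: 1,400,000 × 21.9730 × 1.0126166667 = CZK 31,150,316.42.
The quoted forward undervalues CAD, so borrow CAD, convert to CZK at spot, deposit the CZK at 7.57%, and buy CAD forward at 21.5706 to cover the loan.
The gap between the two covered legs is CZK 681,700.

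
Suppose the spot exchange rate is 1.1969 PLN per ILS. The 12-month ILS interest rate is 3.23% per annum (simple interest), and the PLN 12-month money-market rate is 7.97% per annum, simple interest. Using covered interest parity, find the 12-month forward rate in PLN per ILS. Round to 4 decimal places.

T = 1 year.
PLN accumulates by 1 + 0.0797×1 = 1.079700.
Growth of 1 ILS over T: 1 + 0.0323×1 = 1.032300.
CIP: F = S · (grow PLN)/(grow ILS) = 1.1969 × 1.079700/1.032300 = 1.251858 PLN per ILS.

1.2519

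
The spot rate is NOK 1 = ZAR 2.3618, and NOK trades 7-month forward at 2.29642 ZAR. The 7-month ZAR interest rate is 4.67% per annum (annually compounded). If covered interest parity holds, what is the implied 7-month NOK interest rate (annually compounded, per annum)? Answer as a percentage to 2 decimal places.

T = 7/12 years.
CIP gives F = S · g_ZAR/g_NOK, so g_ZAR/g_NOK = 2.29642/2.3618 = 0.9723177.
ZAR growth factor: (1 + 0.0467)^(7/12) = 1.0269823.
That pins the NOK growth at 1.0562209.
r = 1.0562209^(12/7) − 1 = 0.098304 → 9.83%.

9.83%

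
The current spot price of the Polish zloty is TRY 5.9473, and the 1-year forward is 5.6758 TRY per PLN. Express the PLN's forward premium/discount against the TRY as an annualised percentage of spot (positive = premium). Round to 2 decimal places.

-4.57%

T = 1 year.
Period premium: (5.6758 − 5.9473)/5.9473 = -0.0456510.
Per annum: -0.0456510 / 1 = -0.045651 = -4.57%.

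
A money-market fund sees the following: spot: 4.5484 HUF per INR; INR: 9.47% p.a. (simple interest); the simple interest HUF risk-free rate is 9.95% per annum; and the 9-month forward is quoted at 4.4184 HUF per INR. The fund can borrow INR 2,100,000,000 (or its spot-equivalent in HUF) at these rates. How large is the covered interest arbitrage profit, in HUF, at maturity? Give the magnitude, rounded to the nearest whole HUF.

HUF 326,775,729

T = 9/12 years.
Route A — deposit INR, sell forward: 2,100,000,000 × 1.071025 × 4.4184 = HUF 9,937,655,406.00.
Route B — convert at spot, deposit HUF: 2,100,000,000 × 4.5484 × 1.074625 = HUF 10,264,431,135.00.
The quoted forward undervalues INR, so borrow INR, convert to HUF at spot, deposit the HUF at 9.95%, and buy INR forward at 4.4184 to cover the loan.
Profit = 10,264,431,135.00 − 9,937,655,406.00 = HUF 326,775,729.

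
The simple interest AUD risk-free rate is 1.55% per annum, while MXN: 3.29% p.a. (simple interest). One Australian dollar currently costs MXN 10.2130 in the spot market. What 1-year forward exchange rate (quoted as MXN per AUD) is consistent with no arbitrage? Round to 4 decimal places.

T = 1 year.
MXN growth factor: 1 + 0.0329×1 = 1.032900.
AUD accumulates by 1 + 0.0155×1 = 1.015500.
CIP: F = S · (grow MXN)/(grow AUD) = 10.213 × 1.032900/1.015500 = 10.387994 MXN per AUD.

10.3880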